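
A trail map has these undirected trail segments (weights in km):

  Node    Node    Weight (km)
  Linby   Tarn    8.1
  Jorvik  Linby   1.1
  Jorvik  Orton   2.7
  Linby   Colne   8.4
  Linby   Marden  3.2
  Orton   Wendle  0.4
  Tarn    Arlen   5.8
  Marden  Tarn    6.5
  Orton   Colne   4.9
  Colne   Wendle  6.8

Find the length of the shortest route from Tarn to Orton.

Enumerating some paths:
Tarn → Linby → Jorvik → Orton: 8.1+1.1+2.7 = 11.9
Tarn → Marden → Linby → Jorvik → Orton: 6.5+3.2+1.1+2.7 = 13.5
Cheapest is Tarn → Linby → Jorvik → Orton at 11.9 km.

11.9 km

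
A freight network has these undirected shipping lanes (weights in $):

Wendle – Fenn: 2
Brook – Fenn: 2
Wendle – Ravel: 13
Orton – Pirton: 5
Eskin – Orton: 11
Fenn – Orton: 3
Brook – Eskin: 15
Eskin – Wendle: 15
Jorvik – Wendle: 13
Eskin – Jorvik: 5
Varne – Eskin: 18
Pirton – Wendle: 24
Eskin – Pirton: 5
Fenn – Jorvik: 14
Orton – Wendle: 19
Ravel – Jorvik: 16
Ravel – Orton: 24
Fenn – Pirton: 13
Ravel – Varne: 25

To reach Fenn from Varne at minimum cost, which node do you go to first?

Enumerating some paths:
Varne → Eskin → Brook → Fenn: 18+15+2 = 35
Varne → Eskin → Pirton → Orton → Fenn: 18+5+5+3 = 31
Varne → Eskin → Wendle → Fenn: 18+15+2 = 35
Varne → Eskin → Orton → Fenn: 18+11+3 = 32
Cheapest is Varne → Eskin → Pirton → Orton → Fenn at $31.
So from Varne the first move is to Eskin.

Eskin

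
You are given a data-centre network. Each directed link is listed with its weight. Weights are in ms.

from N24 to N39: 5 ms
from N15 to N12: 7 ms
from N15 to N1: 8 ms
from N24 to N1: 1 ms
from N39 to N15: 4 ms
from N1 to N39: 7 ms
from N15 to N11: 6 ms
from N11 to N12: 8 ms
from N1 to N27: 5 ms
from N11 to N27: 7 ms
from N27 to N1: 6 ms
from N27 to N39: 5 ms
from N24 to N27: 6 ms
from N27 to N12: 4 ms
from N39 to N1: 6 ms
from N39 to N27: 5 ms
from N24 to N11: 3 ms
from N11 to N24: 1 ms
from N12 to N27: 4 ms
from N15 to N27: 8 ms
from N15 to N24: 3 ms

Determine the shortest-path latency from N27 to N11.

Compare a few routes:
N27–N1–N39–N15–N24–N11: 6+7+4+3+3 = 23
N27–N39–N15–N11: 5+4+6 = 15
The minimum is 15 ms via N27–N39–N15–N11.

15 ms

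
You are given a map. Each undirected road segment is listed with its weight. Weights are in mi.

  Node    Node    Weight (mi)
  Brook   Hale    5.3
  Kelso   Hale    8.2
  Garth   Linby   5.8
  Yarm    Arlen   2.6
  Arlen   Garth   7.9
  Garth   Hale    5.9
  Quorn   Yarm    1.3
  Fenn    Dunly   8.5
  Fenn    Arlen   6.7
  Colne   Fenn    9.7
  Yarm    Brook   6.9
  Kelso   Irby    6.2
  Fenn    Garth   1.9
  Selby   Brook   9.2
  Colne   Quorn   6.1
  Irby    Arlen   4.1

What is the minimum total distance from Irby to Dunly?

Compare a few routes:
Irby–Arlen–Garth–Fenn–Dunly: 4.1+7.9+1.9+8.5 = 22.4
Irby–Arlen–Fenn–Dunly: 4.1+6.7+8.5 = 19.3
The minimum is 19.3 mi via Irby–Arlen–Fenn–Dunly.

19.3 mi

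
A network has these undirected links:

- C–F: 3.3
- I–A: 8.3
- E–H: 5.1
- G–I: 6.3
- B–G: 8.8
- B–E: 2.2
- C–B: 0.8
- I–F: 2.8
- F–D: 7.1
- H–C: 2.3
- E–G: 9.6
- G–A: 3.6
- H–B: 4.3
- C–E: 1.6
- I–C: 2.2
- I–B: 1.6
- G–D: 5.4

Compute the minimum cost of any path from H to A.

Running Dijkstra from H:
H: 0
C: 2.3  (via H)
B: 3.1  (via C)
E: 3.9  (via C)
I: 4.5  (via C)
F: 5.6  (via C)
G: 10.8  (via I)
D: 12.7  (via F)
A: 12.8  (via I)
Shortest route: H–C–I–A = 12.8.

12.8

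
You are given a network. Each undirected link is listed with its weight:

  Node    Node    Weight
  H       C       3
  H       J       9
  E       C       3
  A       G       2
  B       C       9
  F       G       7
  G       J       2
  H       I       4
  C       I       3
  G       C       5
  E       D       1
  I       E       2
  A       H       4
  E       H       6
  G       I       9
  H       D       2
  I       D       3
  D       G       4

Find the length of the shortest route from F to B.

Settle nodes by increasing distance from F:
F: 0
G: 7  (via F)
A: 9  (via G)
J: 9  (via G)
D: 11  (via G)
C: 12  (via G)
E: 12  (via D)
H: 13  (via A)
I: 14  (via D)
B: 21  (via C)
Shortest route: F–G–C–B = 21.

21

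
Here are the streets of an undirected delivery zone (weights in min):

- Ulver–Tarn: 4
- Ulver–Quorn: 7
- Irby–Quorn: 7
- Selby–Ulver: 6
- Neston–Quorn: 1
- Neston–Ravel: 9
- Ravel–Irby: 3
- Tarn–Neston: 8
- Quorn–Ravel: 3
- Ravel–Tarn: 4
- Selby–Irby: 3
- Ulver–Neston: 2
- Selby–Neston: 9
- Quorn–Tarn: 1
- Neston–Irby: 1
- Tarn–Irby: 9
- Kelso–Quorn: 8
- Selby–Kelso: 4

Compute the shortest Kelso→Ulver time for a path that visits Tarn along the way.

13 min

Shortest Kelso→Tarn: Kelso–Quorn–Tarn = 9
Shortest Tarn→Ulver: Tarn–Ulver = 4
Total via Tarn: 9 + 4 = 13 min.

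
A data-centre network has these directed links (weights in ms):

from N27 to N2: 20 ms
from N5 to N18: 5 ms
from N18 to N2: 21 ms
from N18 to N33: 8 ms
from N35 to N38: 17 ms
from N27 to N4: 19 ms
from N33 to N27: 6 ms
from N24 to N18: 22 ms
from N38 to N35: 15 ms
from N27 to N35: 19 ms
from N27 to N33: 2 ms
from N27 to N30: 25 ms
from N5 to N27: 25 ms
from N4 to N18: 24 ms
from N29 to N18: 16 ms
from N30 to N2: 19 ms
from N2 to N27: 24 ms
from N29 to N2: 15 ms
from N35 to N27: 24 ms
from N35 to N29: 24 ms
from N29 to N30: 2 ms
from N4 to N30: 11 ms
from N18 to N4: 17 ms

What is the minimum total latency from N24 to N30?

Shortest distances from N24:
N24: 0
N18: 22  (via N24)
N33: 30  (via N18)
N27: 36  (via N33)
N4: 39  (via N18)
N2: 43  (via N18)
N30: 50  (via N4)
Shortest route: N24 → N18 → N4 → N30 = 50 ms.

50 ms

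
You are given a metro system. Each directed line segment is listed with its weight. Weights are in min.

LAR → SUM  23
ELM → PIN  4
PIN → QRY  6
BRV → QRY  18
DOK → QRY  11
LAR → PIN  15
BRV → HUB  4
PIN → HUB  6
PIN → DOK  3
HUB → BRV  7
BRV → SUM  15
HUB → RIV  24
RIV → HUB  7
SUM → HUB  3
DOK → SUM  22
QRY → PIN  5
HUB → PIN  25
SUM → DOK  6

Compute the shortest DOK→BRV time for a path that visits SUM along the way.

32 min

Shortest DOK→SUM: DOK–SUM = 22
Best SUM to BRV: SUM–HUB–BRV costing 10
Total via SUM: 22 + 10 = 32 min.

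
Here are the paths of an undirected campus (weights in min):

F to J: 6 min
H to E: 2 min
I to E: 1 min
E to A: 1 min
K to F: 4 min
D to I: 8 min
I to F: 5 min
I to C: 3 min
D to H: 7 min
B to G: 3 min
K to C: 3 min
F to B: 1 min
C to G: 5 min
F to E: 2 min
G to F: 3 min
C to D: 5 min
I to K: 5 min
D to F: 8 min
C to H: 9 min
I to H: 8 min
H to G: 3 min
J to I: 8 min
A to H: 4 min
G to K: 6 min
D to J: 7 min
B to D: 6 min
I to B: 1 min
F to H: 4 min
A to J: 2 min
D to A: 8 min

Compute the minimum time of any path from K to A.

7 min

Candidate routes:
K → I → B → F → E → A: 5+1+1+2+1 = 10
K → F → B → I → E → A: 4+1+1+1+1 = 8
K → F → E → A: 4+2+1 = 7
K → C → I → E → A: 3+3+1+1 = 8
Cheapest is K → F → E → A at 7 min.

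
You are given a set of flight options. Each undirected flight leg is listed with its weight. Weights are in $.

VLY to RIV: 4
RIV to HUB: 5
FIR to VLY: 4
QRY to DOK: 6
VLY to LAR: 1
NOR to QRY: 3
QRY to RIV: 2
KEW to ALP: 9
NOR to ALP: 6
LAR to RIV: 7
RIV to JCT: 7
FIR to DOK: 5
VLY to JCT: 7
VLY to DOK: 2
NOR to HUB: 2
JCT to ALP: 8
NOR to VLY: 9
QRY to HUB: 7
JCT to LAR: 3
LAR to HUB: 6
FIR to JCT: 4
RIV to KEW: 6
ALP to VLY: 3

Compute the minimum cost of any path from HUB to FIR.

Compare a few routes:
HUB–LAR–VLY–FIR: 6+1+4 = 11
HUB–RIV–VLY–FIR: 5+4+4 = 13
The minimum is $11 via HUB–LAR–VLY–FIR.

$11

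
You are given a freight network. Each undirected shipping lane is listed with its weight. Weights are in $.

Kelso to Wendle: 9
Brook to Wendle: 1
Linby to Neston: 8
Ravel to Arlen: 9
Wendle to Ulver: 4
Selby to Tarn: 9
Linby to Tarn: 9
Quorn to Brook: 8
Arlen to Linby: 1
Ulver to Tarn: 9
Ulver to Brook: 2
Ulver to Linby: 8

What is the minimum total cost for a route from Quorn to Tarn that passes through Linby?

$27

Shortest Quorn→Linby: Quorn–Brook–Ulver–Linby = 18
Best Linby to Tarn: Linby–Tarn costing 9
Total via Linby: 18 + 9 = $27.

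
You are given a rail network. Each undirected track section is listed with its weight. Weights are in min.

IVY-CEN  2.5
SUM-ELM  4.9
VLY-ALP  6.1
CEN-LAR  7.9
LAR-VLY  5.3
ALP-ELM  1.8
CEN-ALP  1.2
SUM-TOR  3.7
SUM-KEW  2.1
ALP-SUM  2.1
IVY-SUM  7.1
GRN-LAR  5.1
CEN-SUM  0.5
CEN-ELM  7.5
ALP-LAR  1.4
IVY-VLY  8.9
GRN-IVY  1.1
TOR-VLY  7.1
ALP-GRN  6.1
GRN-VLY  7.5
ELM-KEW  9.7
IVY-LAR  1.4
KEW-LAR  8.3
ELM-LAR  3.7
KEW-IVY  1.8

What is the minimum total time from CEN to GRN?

3.6 min

Candidate routes:
CEN - IVY - GRN: 2.5+1.1 = 3.6
CEN - ALP - LAR - IVY - GRN: 1.2+1.4+1.4+1.1 = 5.1
CEN - SUM - KEW - IVY - GRN: 0.5+2.1+1.8+1.1 = 5.5
The minimum is 3.6 min via CEN - IVY - GRN.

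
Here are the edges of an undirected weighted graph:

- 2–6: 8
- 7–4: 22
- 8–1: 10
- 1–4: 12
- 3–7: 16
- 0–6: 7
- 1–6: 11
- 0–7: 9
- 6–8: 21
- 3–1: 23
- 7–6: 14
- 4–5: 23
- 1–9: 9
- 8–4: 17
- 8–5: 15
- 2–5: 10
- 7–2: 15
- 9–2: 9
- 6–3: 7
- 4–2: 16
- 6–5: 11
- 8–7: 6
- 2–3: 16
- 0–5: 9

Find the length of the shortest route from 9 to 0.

24

Compare a few routes:
9 - 1 - 6 - 0: 9+11+7 = 27
9 - 2 - 6 - 0: 9+8+7 = 24
Cheapest is 9 - 2 - 6 - 0 at 24.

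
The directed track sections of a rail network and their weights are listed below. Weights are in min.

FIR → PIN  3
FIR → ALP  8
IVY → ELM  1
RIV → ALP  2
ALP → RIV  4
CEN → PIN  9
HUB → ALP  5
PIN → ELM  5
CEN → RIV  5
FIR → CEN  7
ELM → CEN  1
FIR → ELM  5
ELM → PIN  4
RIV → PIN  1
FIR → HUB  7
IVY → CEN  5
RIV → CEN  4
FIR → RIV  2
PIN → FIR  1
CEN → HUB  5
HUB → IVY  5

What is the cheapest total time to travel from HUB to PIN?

Compare a few routes:
HUB → IVY → ELM → PIN: 5+1+4 = 10
HUB → IVY → ELM → CEN → RIV → PIN: 5+1+1+5+1 = 13
Cheapest is HUB → IVY → ELM → PIN at 10 min.

10 min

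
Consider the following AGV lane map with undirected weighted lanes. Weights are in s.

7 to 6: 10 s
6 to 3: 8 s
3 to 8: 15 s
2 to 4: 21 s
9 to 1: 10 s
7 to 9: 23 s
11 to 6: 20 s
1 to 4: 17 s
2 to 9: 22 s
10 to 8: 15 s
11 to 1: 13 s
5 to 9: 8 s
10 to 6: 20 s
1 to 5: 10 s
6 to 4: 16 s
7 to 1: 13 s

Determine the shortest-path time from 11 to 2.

Candidate routes:
11 → 1 → 4 → 2: 13+17+21 = 51
11 → 1 → 9 → 2: 13+10+22 = 45
The minimum is 45 s via 11 → 1 → 9 → 2.

45 s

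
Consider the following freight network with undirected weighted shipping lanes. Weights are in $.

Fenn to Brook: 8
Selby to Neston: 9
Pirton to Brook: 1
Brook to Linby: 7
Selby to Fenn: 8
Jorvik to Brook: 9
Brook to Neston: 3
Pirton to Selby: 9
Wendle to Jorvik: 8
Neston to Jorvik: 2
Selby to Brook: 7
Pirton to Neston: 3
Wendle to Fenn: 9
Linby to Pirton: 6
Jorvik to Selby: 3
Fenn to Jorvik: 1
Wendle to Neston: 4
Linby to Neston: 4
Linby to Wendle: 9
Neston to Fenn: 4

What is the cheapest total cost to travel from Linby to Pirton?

Enumerating some paths:
Linby–Pirton: 6 = 6
Linby–Neston–Pirton: 4+3 = 7
Linby–Brook–Pirton: 7+1 = 8
Linby–Neston–Brook–Pirton: 4+3+1 = 8
Cheapest is Linby–Pirton at $6.

$6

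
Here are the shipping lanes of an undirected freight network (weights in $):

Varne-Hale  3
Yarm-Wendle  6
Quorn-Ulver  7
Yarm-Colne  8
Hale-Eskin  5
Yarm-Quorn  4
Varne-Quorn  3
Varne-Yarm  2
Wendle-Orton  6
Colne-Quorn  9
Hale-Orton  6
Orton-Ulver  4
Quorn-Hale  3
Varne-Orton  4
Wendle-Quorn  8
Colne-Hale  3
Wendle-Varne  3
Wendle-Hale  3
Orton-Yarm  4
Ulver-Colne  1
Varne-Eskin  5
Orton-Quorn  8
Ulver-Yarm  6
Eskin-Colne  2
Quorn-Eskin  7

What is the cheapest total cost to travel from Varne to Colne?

$6

Candidate routes:
Varne - Yarm - Ulver - Colne: 2+6+1 = 9
Varne - Hale - Colne: 3+3 = 6
Varne - Eskin - Colne: 5+2 = 7
Cheapest is Varne - Hale - Colne at $6.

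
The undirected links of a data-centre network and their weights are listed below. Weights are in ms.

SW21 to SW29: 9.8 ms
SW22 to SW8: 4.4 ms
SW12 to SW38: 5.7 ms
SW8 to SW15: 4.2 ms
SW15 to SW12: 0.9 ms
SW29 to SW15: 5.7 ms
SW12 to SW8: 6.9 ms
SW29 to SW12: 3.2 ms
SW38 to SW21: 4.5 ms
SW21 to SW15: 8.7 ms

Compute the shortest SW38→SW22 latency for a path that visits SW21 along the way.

21.8 ms

Shortest SW38→SW21: SW38 → SW21 = 4.5
Best SW21 to SW22: SW21 → SW15 → SW8 → SW22 costing 17.3
Total via SW21: 4.5 + 17.3 = 21.8 ms.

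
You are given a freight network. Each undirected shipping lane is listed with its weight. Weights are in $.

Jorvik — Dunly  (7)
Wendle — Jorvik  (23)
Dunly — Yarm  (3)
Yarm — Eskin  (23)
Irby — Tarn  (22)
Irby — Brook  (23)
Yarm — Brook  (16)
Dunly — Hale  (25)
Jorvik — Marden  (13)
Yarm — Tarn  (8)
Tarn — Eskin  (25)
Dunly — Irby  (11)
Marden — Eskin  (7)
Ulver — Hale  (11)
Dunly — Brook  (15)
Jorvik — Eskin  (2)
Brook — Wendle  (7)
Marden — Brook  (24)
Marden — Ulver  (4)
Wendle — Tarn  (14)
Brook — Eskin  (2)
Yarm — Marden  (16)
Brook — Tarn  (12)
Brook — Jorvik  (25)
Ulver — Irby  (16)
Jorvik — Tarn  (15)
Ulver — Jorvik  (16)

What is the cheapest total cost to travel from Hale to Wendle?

$31

Candidate routes:
Hale → Ulver → Marden → Eskin → Brook → Wendle: 11+4+7+2+7 = 31
Hale → Ulver → Jorvik → Eskin → Brook → Wendle: 11+16+2+2+7 = 38
Hale → Ulver → Marden → Jorvik → Eskin → Brook → Wendle: 11+4+13+2+2+7 = 39
Cheapest is Hale → Ulver → Marden → Eskin → Brook → Wendle at $31.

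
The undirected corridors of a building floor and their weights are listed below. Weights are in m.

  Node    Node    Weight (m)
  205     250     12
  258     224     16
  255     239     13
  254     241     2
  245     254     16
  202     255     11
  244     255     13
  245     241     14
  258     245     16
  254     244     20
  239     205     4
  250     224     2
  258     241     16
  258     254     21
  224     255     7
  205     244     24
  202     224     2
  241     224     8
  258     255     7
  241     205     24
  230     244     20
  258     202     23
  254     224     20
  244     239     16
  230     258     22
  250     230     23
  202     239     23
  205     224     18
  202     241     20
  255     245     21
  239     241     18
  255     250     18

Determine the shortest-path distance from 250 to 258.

Settle nodes by increasing distance from 250:
250: 0
224: 2  (via 250)
202: 4  (via 224)
255: 9  (via 224)
241: 10  (via 224)
205: 12  (via 250)
254: 12  (via 241)
258: 16  (via 255)
Shortest route: 250 → 224 → 255 → 258 = 16 m.

16 m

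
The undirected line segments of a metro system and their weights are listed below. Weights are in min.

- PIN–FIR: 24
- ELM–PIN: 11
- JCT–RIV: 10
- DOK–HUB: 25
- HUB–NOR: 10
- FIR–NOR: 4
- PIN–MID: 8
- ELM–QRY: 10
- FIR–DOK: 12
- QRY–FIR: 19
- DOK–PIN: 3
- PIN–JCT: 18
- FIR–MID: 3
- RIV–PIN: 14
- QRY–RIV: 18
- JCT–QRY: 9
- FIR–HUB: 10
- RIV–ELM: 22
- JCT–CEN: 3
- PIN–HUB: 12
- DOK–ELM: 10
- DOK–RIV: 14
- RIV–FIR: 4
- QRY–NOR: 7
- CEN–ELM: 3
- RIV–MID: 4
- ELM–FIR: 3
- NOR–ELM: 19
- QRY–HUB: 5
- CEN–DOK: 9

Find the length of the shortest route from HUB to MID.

13 min

Running Dijkstra from HUB:
HUB: 0
QRY: 5  (via HUB)
NOR: 10  (via HUB)
FIR: 10  (via HUB)
PIN: 12  (via HUB)
ELM: 13  (via FIR)
MID: 13  (via FIR)
Shortest route: HUB → FIR → MID = 13 min.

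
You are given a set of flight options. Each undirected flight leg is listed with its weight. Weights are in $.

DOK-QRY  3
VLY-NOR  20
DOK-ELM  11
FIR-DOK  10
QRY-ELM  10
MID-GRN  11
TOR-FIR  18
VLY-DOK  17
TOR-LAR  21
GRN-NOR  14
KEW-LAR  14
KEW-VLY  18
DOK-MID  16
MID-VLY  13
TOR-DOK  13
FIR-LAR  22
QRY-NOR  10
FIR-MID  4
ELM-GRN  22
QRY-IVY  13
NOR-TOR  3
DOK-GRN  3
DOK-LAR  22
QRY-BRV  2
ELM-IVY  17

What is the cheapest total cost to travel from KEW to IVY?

Settle nodes by increasing distance from KEW:
KEW: 0
LAR: 14  (via KEW)
VLY: 18  (via KEW)
MID: 31  (via VLY)
FIR: 35  (via MID)
DOK: 35  (via VLY)
TOR: 35  (via LAR)
QRY: 38  (via DOK)
GRN: 38  (via DOK)
NOR: 38  (via VLY)
BRV: 40  (via QRY)
ELM: 46  (via DOK)
IVY: 51  (via QRY)
Shortest route: KEW–VLY–DOK–QRY–IVY = $51.

$51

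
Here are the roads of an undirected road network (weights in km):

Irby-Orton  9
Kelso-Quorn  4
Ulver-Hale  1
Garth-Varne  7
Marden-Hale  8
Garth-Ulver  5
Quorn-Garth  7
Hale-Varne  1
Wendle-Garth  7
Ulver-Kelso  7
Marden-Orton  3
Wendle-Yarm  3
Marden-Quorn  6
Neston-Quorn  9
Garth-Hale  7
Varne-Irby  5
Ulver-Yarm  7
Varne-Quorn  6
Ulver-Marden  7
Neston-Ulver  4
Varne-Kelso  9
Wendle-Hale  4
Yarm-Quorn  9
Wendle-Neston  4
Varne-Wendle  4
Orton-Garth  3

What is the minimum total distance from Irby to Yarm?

12 km

Compare a few routes:
Irby–Varne–Hale–Ulver–Yarm: 5+1+1+7 = 14
Irby–Varne–Hale–Ulver–Neston–Wendle–Yarm: 5+1+1+4+4+3 = 18
Irby–Varne–Wendle–Yarm: 5+4+3 = 12
Irby–Varne–Hale–Wendle–Yarm: 5+1+4+3 = 13
The minimum is 12 km via Irby–Varne–Wendle–Yarm.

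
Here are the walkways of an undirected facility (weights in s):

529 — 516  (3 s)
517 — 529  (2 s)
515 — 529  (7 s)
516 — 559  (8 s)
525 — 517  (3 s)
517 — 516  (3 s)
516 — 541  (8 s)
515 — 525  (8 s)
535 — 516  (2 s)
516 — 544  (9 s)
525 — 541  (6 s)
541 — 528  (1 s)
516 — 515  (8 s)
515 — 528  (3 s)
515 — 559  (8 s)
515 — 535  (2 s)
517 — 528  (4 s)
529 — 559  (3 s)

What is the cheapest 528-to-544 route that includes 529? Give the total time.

Best 528 to 529: 528–517–529 costing 6
Best 529 to 544: 529–516–544 costing 12
Total via 529: 6 + 12 = 18 s.

18 s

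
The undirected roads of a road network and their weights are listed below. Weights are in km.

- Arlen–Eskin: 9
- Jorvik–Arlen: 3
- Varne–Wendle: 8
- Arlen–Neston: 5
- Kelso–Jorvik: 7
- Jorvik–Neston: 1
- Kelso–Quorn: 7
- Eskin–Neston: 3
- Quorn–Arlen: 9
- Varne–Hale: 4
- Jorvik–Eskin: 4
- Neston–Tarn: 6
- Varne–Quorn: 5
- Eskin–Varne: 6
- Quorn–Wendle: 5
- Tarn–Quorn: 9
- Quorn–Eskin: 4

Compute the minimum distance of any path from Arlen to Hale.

17 km

Compare a few routes:
Arlen - Jorvik - Eskin - Varne - Hale: 3+4+6+4 = 17
Arlen - Neston - Eskin - Varne - Hale: 5+3+6+4 = 18
The minimum is 17 km via Arlen - Jorvik - Eskin - Varne - Hale.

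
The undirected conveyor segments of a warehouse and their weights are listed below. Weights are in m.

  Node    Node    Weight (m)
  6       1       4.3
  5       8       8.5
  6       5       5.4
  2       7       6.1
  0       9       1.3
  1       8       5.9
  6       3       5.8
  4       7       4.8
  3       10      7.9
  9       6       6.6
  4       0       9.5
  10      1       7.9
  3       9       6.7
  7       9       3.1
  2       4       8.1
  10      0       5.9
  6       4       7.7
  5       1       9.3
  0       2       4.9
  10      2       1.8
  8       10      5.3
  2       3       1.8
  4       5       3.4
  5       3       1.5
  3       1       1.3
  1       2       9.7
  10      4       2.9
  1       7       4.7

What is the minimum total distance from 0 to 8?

11.2 m

Enumerating some paths:
0 - 9 - 7 - 1 - 8: 1.3+3.1+4.7+5.9 = 15
0 - 2 - 10 - 8: 4.9+1.8+5.3 = 12
0 - 2 - 3 - 1 - 8: 4.9+1.8+1.3+5.9 = 13.9
0 - 10 - 8: 5.9+5.3 = 11.2
Cheapest is 0 - 10 - 8 at 11.2 m.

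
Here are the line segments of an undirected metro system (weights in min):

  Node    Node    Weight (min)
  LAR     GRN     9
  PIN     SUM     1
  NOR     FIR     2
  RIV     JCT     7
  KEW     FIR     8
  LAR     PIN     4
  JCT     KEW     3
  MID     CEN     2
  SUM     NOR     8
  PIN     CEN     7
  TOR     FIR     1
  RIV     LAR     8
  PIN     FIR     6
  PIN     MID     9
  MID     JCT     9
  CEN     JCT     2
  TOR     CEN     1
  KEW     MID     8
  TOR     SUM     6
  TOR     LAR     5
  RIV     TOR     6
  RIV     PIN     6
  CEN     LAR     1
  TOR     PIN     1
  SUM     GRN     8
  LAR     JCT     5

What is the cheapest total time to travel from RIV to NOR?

Running Dijkstra from RIV:
RIV: 0
PIN: 6  (via RIV)
TOR: 6  (via RIV)
FIR: 7  (via TOR)
JCT: 7  (via RIV)
SUM: 7  (via PIN)
CEN: 7  (via TOR)
LAR: 8  (via RIV)
MID: 9  (via CEN)
NOR: 9  (via FIR)
Shortest route: RIV–TOR–FIR–NOR = 9 min.

9 min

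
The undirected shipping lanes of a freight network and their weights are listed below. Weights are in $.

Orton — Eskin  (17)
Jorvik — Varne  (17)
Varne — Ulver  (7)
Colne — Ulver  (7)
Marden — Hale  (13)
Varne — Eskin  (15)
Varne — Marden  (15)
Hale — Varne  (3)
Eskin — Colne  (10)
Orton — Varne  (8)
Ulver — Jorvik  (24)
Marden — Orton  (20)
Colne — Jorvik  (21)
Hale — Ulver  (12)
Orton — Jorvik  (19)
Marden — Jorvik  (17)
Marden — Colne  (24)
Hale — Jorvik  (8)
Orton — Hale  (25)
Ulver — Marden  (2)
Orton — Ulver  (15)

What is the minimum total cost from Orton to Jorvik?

Compare a few routes:
Orton–Jorvik: 19 = 19
Orton–Hale–Jorvik: 25+8 = 33
Orton–Ulver–Varne–Hale–Jorvik: 15+7+3+8 = 33
Orton–Varne–Jorvik: 8+17 = 25
The minimum is $19 via Orton–Jorvik.

$19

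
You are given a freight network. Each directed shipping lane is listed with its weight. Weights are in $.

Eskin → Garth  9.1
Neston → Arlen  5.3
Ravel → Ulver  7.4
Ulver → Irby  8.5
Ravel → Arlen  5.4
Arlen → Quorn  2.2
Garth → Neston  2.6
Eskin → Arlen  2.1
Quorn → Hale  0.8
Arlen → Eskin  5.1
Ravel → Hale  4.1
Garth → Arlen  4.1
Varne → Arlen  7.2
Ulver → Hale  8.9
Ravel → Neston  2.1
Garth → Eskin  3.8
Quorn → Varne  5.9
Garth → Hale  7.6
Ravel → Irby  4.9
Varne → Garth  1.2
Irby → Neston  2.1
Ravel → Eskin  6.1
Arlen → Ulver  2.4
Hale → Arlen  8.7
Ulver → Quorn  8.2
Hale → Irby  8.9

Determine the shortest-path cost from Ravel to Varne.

Running Dijkstra from Ravel:
Ravel: 0
Neston: 2.1  (via Ravel)
Hale: 4.1  (via Ravel)
Irby: 4.9  (via Ravel)
Arlen: 5.4  (via Ravel)
Eskin: 6.1  (via Ravel)
Ulver: 7.4  (via Ravel)
Quorn: 7.6  (via Arlen)
Varne: 13.5  (via Quorn)
Shortest route: Ravel–Arlen–Quorn–Varne = $13.5.

$13.5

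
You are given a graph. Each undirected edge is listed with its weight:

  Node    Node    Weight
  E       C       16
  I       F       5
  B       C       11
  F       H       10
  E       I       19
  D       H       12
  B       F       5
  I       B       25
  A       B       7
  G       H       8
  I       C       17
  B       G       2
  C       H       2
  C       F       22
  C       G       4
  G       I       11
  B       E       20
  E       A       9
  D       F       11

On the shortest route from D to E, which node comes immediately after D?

H

Candidate routes:
D–H–C–E: 12+2+16 = 30
D–F–B–A–E: 11+5+7+9 = 32
Cheapest is D–H–C–E at 30.
So from D the first move is to H.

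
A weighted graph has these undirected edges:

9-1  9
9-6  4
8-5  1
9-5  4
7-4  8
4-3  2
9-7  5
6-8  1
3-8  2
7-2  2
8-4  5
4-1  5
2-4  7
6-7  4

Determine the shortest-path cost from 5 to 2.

8

Settle nodes by increasing distance from 5:
5: 0
8: 1  (via 5)
6: 2  (via 8)
3: 3  (via 8)
9: 4  (via 5)
4: 5  (via 3)
7: 6  (via 6)
2: 8  (via 7)
Shortest route: 5 → 8 → 6 → 7 → 2 = 8.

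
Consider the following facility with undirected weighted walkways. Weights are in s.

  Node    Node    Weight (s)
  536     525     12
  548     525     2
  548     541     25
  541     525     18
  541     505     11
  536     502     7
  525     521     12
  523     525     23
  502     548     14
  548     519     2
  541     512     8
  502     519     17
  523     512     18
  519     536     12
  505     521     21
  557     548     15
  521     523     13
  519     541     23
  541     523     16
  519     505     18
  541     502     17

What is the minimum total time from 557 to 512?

43 s

Settle nodes by increasing distance from 557:
557: 0
548: 15  (via 557)
525: 17  (via 548)
519: 17  (via 548)
521: 29  (via 525)
502: 29  (via 548)
536: 29  (via 525)
505: 35  (via 519)
541: 35  (via 525)
523: 40  (via 525)
512: 43  (via 541)
Shortest route: 557 → 548 → 525 → 541 → 512 = 43 s.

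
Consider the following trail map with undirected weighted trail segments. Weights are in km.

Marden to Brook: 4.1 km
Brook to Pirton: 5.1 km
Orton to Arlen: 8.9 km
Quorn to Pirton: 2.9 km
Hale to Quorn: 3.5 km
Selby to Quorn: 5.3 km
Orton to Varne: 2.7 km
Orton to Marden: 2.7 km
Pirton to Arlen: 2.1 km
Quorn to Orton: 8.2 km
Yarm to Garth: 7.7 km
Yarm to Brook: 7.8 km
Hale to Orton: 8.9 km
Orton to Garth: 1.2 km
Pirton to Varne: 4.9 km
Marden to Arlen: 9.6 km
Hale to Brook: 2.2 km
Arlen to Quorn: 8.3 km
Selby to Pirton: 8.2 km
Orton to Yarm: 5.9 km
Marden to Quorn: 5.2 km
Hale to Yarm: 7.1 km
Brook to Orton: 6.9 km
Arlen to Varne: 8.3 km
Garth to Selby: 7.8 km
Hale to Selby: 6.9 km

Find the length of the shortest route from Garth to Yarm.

Enumerating some paths:
Garth → Orton → Yarm: 1.2+5.9 = 7.1
Garth → Yarm: 7.7 = 7.7
Cheapest is Garth → Orton → Yarm at 7.1 km.

7.1 km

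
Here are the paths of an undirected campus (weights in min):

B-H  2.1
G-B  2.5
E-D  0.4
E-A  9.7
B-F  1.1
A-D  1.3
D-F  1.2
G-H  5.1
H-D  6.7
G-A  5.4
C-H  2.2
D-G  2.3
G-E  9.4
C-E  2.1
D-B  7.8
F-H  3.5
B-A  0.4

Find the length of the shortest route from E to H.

4.2 min

Running Dijkstra from E:
E: 0
D: 0.4  (via E)
F: 1.6  (via D)
A: 1.7  (via D)
B: 2.1  (via A)
C: 2.1  (via E)
G: 2.7  (via D)
H: 4.2  (via B)
Shortest route: E → D → A → B → H = 4.2 min.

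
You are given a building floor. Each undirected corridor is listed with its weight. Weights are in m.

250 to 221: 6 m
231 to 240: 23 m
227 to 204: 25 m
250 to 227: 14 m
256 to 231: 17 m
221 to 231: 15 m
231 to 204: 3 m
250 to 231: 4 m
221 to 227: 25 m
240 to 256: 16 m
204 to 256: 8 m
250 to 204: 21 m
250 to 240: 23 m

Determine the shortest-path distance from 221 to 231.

Settle nodes by increasing distance from 221:
221: 0
250: 6  (via 221)
231: 10  (via 250)
Shortest route: 221 → 250 → 231 = 10 m.

10 m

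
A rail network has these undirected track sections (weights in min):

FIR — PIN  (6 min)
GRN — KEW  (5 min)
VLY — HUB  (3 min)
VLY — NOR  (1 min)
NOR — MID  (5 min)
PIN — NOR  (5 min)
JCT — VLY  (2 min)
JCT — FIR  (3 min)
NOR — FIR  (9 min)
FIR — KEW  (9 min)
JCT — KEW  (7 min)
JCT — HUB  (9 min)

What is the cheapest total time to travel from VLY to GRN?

Compare a few routes:
VLY - JCT - FIR - KEW - GRN: 2+3+9+5 = 19
VLY - JCT - KEW - GRN: 2+7+5 = 14
VLY - HUB - JCT - KEW - GRN: 3+9+7+5 = 24
VLY - NOR - FIR - KEW - GRN: 1+9+9+5 = 24
Cheapest is VLY - JCT - KEW - GRN at 14 min.

14 min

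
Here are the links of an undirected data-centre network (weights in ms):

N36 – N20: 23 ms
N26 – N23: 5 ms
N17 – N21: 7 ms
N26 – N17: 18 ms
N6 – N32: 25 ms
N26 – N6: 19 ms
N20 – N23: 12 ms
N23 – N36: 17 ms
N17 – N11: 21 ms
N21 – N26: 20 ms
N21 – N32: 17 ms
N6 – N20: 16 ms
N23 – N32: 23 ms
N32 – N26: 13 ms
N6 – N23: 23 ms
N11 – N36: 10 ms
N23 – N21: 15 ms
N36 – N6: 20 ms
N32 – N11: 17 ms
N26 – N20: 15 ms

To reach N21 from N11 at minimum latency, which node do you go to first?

Compare a few routes:
N11 → N32 → N21: 17+17 = 34
N11 → N36 → N23 → N21: 10+17+15 = 42
N11 → N17 → N21: 21+7 = 28
Cheapest is N11 → N17 → N21 at 28 ms.
So from N11 the first move is to N17.

N17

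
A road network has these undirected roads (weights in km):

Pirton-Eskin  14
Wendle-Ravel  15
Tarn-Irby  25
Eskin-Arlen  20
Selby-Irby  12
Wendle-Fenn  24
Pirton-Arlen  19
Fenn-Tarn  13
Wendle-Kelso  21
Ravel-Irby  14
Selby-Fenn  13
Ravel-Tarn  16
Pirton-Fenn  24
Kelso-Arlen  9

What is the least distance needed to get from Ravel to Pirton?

53 km

Settle nodes by increasing distance from Ravel:
Ravel: 0
Irby: 14  (via Ravel)
Wendle: 15  (via Ravel)
Tarn: 16  (via Ravel)
Selby: 26  (via Irby)
Fenn: 29  (via Tarn)
Kelso: 36  (via Wendle)
Arlen: 45  (via Kelso)
Pirton: 53  (via Fenn)
Shortest route: Ravel → Tarn → Fenn → Pirton = 53 km.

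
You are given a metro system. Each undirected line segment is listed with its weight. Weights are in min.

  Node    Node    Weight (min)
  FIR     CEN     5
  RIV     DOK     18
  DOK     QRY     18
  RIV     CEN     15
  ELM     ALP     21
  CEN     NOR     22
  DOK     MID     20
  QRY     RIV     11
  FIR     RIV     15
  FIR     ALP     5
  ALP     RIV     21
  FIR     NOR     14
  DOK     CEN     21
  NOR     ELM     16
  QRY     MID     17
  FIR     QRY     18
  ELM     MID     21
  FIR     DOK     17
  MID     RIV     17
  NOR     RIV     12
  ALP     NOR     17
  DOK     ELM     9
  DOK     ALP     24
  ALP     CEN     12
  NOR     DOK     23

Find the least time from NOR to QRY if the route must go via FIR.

32 min

Shortest NOR→FIR: NOR–FIR = 14
Shortest FIR→QRY: FIR–QRY = 18
Total via FIR: 14 + 18 = 32 min.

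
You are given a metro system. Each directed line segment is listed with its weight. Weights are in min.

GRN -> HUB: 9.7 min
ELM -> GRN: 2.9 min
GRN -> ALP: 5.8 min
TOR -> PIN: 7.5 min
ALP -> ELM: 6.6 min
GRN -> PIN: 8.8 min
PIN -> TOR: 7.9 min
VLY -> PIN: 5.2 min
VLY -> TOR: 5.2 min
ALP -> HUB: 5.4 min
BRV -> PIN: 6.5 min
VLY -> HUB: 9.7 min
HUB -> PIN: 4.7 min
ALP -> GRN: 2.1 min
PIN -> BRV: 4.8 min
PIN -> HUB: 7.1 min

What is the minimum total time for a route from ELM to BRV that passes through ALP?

Shortest ELM→ALP: ELM → GRN → ALP = 8.7
Shortest ALP→BRV: ALP → HUB → PIN → BRV = 14.9
Total via ALP: 8.7 + 14.9 = 23.6 min.

23.6 min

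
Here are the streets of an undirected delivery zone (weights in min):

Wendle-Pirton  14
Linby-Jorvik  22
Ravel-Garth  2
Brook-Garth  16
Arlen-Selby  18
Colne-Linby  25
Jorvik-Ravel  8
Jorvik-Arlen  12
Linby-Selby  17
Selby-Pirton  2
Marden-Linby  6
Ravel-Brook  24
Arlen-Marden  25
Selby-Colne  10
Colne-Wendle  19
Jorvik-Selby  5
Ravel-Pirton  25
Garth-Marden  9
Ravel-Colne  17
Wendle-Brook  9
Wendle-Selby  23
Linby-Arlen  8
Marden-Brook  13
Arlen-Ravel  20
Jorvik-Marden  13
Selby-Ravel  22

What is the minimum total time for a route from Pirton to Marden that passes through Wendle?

Shortest Pirton→Wendle: Pirton–Wendle = 14
Shortest Wendle→Marden: Wendle–Brook–Marden = 22
Total via Wendle: 14 + 22 = 36 min.

36 min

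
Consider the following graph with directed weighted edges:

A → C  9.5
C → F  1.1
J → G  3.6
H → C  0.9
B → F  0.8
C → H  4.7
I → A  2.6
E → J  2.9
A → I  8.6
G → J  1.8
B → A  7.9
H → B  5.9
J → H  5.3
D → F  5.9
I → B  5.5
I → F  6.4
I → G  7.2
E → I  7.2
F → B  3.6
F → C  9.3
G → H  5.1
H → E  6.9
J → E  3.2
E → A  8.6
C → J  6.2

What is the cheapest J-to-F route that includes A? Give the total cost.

Best J to A: J → E → A costing 11.8
Shortest A→F: A → C → F = 10.6
Total via A: 11.8 + 10.6 = 22.4.

22.4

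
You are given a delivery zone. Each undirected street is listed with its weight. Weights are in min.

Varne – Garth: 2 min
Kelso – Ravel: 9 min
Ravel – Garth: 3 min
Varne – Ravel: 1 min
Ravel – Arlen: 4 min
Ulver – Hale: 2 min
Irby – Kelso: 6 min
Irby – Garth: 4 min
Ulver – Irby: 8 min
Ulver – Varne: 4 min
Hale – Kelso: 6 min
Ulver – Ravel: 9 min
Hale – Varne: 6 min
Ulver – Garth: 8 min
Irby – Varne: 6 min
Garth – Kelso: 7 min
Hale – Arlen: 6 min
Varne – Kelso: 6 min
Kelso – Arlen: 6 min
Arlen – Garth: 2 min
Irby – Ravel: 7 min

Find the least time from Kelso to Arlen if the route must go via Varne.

10 min

Shortest Kelso→Varne: Kelso → Varne = 6
Shortest Varne→Arlen: Varne → Garth → Arlen = 4
Total via Varne: 6 + 4 = 10 min.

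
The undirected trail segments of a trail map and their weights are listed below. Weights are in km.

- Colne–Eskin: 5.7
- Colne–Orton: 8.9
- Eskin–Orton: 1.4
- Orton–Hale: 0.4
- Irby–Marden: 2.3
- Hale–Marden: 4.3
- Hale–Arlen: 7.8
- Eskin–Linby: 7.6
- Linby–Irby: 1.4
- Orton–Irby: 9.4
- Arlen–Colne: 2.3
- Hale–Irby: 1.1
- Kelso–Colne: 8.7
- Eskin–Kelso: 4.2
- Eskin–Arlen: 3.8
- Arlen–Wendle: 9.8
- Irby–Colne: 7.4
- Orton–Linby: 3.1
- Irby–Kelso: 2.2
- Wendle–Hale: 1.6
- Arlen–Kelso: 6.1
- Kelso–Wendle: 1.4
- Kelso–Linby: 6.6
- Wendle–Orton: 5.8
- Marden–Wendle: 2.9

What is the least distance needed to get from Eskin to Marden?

Settle nodes by increasing distance from Eskin:
Eskin: 0
Orton: 1.4  (via Eskin)
Hale: 1.8  (via Orton)
Irby: 2.9  (via Hale)
Wendle: 3.4  (via Hale)
Arlen: 3.8  (via Eskin)
Kelso: 4.2  (via Eskin)
Linby: 4.3  (via Irby)
Marden: 5.2  (via Irby)
Shortest route: Eskin–Orton–Hale–Irby–Marden = 5.2 km.

5.2 km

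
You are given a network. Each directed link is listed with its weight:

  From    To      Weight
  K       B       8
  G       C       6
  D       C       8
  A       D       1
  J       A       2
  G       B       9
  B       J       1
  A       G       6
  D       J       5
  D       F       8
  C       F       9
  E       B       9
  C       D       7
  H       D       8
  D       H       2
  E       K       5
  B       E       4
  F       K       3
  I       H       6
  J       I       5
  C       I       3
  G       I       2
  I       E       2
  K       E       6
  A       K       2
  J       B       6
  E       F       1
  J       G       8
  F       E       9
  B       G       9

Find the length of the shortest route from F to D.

15

Settle nodes by increasing distance from F:
F: 0
K: 3  (via F)
E: 9  (via F)
B: 11  (via K)
J: 12  (via B)
A: 14  (via J)
D: 15  (via A)
Shortest route: F–K–B–J–A–D = 15.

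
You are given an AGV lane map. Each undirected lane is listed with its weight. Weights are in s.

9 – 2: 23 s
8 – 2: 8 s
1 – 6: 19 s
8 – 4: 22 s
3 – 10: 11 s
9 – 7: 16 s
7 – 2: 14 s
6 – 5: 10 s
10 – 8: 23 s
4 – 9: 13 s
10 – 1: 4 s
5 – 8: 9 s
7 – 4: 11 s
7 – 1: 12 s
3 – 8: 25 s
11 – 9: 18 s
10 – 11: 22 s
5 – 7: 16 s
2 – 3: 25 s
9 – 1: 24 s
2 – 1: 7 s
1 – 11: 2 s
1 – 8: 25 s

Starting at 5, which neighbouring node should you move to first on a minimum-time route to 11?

Candidate routes:
5 - 6 - 1 - 11: 10+19+2 = 31
5 - 7 - 1 - 11: 16+12+2 = 30
5 - 8 - 2 - 1 - 11: 9+8+7+2 = 26
The minimum is 26 s via 5 - 8 - 2 - 1 - 11.
So from 5 the first move is to 8.

8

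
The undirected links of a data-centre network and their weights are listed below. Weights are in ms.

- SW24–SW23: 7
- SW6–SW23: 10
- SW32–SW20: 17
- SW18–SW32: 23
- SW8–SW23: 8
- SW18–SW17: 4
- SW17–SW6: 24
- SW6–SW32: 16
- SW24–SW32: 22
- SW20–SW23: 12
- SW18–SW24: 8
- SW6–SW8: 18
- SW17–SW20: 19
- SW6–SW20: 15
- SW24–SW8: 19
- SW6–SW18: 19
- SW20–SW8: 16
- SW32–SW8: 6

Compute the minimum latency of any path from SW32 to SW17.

27 ms

Settle nodes by increasing distance from SW32:
SW32: 0
SW8: 6  (via SW32)
SW23: 14  (via SW8)
SW6: 16  (via SW32)
SW20: 17  (via SW32)
SW24: 21  (via SW23)
SW18: 23  (via SW32)
SW17: 27  (via SW18)
Shortest route: SW32–SW18–SW17 = 27 ms.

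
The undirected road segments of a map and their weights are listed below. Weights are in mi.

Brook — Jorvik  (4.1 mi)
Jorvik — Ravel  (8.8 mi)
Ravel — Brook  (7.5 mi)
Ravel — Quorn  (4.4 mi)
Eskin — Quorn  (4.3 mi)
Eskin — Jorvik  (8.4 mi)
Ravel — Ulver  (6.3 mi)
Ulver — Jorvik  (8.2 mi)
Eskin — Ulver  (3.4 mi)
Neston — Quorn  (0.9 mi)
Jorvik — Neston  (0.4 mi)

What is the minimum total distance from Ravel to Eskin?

8.7 mi

Candidate routes:
Ravel → Quorn → Eskin: 4.4+4.3 = 8.7
Ravel → Quorn → Neston → Jorvik → Eskin: 4.4+0.9+0.4+8.4 = 14.1
Ravel → Ulver → Eskin: 6.3+3.4 = 9.7
Ravel → Jorvik → Neston → Quorn → Eskin: 8.8+0.4+0.9+4.3 = 14.4
Cheapest is Ravel → Quorn → Eskin at 8.7 mi.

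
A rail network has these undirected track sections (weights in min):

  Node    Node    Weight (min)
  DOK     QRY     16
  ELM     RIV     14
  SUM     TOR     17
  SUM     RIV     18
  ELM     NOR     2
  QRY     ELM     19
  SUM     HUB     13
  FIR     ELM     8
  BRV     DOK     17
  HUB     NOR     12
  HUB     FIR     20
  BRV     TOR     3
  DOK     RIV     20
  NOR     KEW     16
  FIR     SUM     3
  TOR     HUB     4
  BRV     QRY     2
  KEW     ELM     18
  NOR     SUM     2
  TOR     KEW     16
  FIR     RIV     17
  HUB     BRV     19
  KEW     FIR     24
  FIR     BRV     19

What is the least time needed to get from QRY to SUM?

22 min

Shortest distances from QRY:
QRY: 0
BRV: 2  (via QRY)
TOR: 5  (via BRV)
HUB: 9  (via TOR)
DOK: 16  (via QRY)
ELM: 19  (via QRY)
KEW: 21  (via TOR)
NOR: 21  (via HUB)
FIR: 21  (via BRV)
SUM: 22  (via TOR)
Shortest route: QRY → BRV → TOR → SUM = 22 min.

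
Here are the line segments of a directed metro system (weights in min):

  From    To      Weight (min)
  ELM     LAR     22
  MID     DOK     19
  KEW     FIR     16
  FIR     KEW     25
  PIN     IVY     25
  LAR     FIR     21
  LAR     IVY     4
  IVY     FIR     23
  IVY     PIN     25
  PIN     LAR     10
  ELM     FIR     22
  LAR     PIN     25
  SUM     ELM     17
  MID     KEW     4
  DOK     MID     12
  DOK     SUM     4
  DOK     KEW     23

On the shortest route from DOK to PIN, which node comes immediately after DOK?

SUM

Candidate routes:
DOK - SUM - ELM - LAR - IVY - PIN: 4+17+22+4+25 = 72
DOK - SUM - ELM - LAR - PIN: 4+17+22+25 = 68
The minimum is 68 min via DOK - SUM - ELM - LAR - PIN.
So from DOK the first move is to SUM.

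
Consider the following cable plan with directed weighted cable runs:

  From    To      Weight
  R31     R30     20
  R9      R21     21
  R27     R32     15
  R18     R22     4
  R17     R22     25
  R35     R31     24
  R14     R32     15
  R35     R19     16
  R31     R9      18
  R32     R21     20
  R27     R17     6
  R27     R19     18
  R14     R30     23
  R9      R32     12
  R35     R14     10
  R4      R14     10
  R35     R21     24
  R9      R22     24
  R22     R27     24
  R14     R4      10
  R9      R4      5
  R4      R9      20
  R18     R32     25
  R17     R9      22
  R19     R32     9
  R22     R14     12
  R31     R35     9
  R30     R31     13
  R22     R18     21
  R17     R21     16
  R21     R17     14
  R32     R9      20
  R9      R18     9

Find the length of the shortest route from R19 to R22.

42

Enumerating some paths:
R19 → R32 → R9 → R18 → R22: 9+20+9+4 = 42
R19 → R32 → R21 → R17 → R22: 9+20+14+25 = 68
R19 → R32 → R9 → R22: 9+20+24 = 53
Cheapest is R19 → R32 → R9 → R18 → R22 at 42.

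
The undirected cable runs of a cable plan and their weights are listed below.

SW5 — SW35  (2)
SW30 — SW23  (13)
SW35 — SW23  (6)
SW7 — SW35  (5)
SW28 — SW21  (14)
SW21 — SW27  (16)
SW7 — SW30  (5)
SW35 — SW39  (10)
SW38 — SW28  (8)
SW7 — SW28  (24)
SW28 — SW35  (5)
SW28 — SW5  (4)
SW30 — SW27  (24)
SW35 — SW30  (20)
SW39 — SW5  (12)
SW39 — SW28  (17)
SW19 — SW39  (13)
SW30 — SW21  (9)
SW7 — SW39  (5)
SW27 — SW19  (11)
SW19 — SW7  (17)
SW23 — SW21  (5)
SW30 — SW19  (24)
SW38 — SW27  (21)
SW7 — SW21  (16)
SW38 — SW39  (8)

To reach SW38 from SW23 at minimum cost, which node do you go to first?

SW35

Compare a few routes:
SW23 → SW35 → SW5 → SW28 → SW38: 6+2+4+8 = 20
SW23 → SW35 → SW28 → SW38: 6+5+8 = 19
The minimum is 19 via SW23 → SW35 → SW28 → SW38.
So from SW23 the first move is to SW35.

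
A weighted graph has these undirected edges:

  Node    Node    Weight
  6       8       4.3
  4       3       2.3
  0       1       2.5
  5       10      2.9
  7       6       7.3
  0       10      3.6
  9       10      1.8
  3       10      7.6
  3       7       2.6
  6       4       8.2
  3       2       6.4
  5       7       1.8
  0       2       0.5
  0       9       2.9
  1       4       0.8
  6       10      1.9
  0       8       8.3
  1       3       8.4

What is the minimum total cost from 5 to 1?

7.5

Enumerating some paths:
5 → 7 → 3 → 4 → 1: 1.8+2.6+2.3+0.8 = 7.5
5 → 7 → 3 → 1: 1.8+2.6+8.4 = 12.8
5 → 10 → 9 → 0 → 1: 2.9+1.8+2.9+2.5 = 10.1
5 → 10 → 0 → 1: 2.9+3.6+2.5 = 9
The minimum is 7.5 via 5 → 7 → 3 → 4 → 1.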